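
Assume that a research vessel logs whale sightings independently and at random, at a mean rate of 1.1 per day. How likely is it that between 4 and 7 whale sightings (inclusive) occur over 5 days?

Over the interval, μ = 1.1 × 5 = 5.5 (5 days).
P(4 ≤ N ≤ 7) = Σ_{j=4}^{7} e^(−5.5) · 5.5^j/j! ≈ 0.6078.

0.6078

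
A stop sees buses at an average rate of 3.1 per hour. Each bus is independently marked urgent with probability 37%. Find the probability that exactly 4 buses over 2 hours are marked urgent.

0.1164

Thinning: the buses that are marked urgent themselves form a Poisson process with rate 0.37 × 3.1 = 1.147 per hour.
Over the interval, μ = 1.147 × 2 = 2.294 (2 hours).
P(N = 4) = e^(−2.294) · 2.294^4/4! ≈ 0.1164.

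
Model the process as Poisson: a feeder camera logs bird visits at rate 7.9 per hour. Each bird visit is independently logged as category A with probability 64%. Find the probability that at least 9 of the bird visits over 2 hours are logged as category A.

Thinning: the bird visits that are logged as category A themselves form a Poisson process with rate 0.64 × 7.9 = 5.056 per hour.
Over the interval, μ = 5.056 × 2 = 10.112 (2 hours).
P(N ≥ 9) = 1 − P(N ≤ 8) ≈ 0.6796.

0.6796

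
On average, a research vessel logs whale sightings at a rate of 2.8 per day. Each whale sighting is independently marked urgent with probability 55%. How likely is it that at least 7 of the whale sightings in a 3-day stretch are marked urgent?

Thinning: the whale sightings that are marked urgent themselves form a Poisson process with rate 0.55 × 2.8 = 1.54 per day.
Over the interval, μ = 1.54 × 3 = 4.62 (a 3-day stretch = 3 days).
P(N ≥ 7) = 1 − P(N ≤ 6) ≈ 0.1846.

0.1846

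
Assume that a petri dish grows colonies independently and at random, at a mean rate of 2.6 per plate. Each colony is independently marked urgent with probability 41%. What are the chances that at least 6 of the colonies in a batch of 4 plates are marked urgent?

0.2574

Thinning: the colonies that are marked urgent themselves form a Poisson process with rate 0.41 × 2.6 = 1.066 per plate.
Over the interval, μ = 1.066 × 4 = 4.264 (a batch of 4 plates = 4 plates).
P(N ≥ 6) = 1 − P(N ≤ 5) ≈ 0.2574.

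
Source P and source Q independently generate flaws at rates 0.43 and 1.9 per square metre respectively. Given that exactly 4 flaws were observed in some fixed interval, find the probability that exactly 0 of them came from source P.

0.4422

Given the total, each event is independently from source P with probability p = λ_P/(λ_P+λ_Q) = 0.43/2.33 ≈ 0.1845.
So K ~ Binomial(4, 0.43/2.33): P(K = 0) = C(4,0) · (0.43/2.33)^0 · (1.9/2.33)^4 ≈ 0.4422.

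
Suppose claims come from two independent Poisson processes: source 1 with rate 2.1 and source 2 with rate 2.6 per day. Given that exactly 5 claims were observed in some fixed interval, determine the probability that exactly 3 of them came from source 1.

Given the total, each event is independently from source 1 with probability p = λ_1/(λ_1+λ_2) = 2.1/4.7 ≈ 0.4468.
So K ~ Binomial(5, 2.1/4.7): P(K = 3) = C(5,3) · (2.1/4.7)^3 · (2.6/4.7)^2 ≈ 0.2730.

0.2730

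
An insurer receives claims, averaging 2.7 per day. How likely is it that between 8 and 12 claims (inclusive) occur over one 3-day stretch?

Over the interval, μ = 2.7 × 3 = 8.1 (a 3-day stretch = 3 days).
P(8 ≤ N ≤ 12) = Σ_{j=8}^{12} e^(−8.1) · 8.1^j/j! ≈ 0.4922.

0.4922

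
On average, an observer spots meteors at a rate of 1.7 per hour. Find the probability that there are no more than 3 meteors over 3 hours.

Over the interval, μ = 1.7 × 3 = 5.1 (3 hours).
P(N ≤ 3) = Σ_{j=0}^{3} e^(−μ) μ^j/j! ≈ 0.2513.

0.2513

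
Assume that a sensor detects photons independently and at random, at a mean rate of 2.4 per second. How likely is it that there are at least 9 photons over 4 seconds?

Over the interval, μ = 2.4 × 4 = 9.6 (4 seconds).
P(N ≥ 9) = 1 − P(N ≤ 8) = 1 − Σ_{j=0}^{8} e^(−μ) μ^j/j! ≈ 0.6204.

0.6204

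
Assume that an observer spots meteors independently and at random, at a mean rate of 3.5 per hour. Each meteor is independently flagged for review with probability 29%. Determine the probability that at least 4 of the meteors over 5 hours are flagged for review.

Thinning: the meteors that are flagged for review themselves form a Poisson process with rate 0.29 × 3.5 = 1.015 per hour.
Over the interval, μ = 1.015 × 5 = 5.075 (5 hours).
P(N ≥ 4) = 1 − P(N ≤ 3) ≈ 0.7453.

0.7453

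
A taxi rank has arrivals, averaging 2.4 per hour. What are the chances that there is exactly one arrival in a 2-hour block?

0.0395

Over the interval, μ = 2.4 × 2 = 4.8 (a 2-hour block = 2 hours).
P(N = 1) = e^(−μ) μ^1/1! = e^(−4.8) · 4.8^1/1 ≈ 0.0395.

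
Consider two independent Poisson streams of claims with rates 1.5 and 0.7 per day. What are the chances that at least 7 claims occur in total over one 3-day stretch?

0.4892

Independent Poisson processes superpose: combined rate λ = 1.5 + 0.7 = 2.2 per day.
Over the interval, μ = 2.2 × 3 = 6.6 (a 3-day stretch = 3 days).
P(N ≥ 7) = 1 − P(N ≤ 6) ≈ 0.4892.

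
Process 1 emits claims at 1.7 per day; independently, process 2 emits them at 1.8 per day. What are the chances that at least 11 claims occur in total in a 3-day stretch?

Independent Poisson processes superpose: combined rate λ = 1.7 + 1.8 = 3.5 per day.
Over the interval, μ = 3.5 × 3 = 10.5 (a 3-day stretch = 3 days).
P(N ≥ 11) = 1 − P(N ≤ 10) ≈ 0.4793.

0.4793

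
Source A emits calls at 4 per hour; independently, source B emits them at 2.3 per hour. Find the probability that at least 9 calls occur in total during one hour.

Independent Poisson processes superpose: combined rate λ = 4 + 2.3 = 6.3 per hour.
So μ = 6.3.
P(N ≥ 9) = 1 − P(N ≤ 8) ≈ 0.1852.

0.1852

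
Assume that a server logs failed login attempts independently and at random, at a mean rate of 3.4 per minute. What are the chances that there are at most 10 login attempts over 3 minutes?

0.5580

Over the interval, μ = 3.4 × 3 = 10.2 (3 minutes).
P(N ≤ 10) = Σ_{j=0}^{10} e^(−μ) μ^j/j! ≈ 0.5580.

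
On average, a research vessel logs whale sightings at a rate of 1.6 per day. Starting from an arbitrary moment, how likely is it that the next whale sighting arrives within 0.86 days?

Inter-arrival times are exponential with rate λ = 1.6 per day.
P(T ≤ 0.86) = 1 − e^(−λt) = 1 − e^(−1.6 × 0.86) = 1 − e^(−1.376) ≈ 0.7474.

0.7474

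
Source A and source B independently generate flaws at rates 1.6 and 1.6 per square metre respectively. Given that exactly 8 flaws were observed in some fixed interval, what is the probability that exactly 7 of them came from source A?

0.0312

Given the total, each event is independently from source A with probability p = λ_A/(λ_A+λ_B) = 1.6/3.2 = 0.5000.
So K ~ Binomial(8, 1.6/3.2): P(K = 7) = C(8,7) · (1.6/3.2)^7 · (1.6/3.2)^1 ≈ 0.0312.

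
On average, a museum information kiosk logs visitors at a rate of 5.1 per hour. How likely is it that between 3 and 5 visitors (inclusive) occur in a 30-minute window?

0.4235

Over the interval, μ = 5.1 × 0.5 = 2.55 (a 30-minute window = 0.5 hours).
P(3 ≤ N ≤ 5) = Σ_{j=3}^{5} e^(−2.55) · 2.55^j/j! ≈ 0.4235.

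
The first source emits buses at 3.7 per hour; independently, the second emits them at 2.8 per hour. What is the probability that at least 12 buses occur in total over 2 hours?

Independent Poisson processes superpose: combined rate λ = 3.7 + 2.8 = 6.5 per hour.
Over the interval, μ = 6.5 × 2 = 13 (2 hours).
P(N ≥ 12) = 1 − P(N ≤ 11) ≈ 0.6468.

0.6468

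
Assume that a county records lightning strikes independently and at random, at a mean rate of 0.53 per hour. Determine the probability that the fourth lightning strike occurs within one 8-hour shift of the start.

0.6120

Over the interval, μ = 0.53 × 8 = 4.24 (an 8-hour shift = 8 hours).
The fourth arrival falls in the interval iff at least 4 events occur there: P(S_4 ≤ t) = P(N ≥ 4) = 1 − P(N ≤ 3) ≈ 0.6120.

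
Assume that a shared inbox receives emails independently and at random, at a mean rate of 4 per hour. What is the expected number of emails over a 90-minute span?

6

E[N] = λt = 4 × 1.5 = 6 (a 90-minute span = 1.5 hours).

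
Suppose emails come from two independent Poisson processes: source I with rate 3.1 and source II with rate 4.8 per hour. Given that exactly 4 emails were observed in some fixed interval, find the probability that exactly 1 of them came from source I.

0.3521

Given the total, each event is independently from source I with probability p = λ_I/(λ_I+λ_II) = 3.1/7.9 ≈ 0.3924.
So K ~ Binomial(4, 3.1/7.9): P(K = 1) = C(4,1) · (3.1/7.9)^1 · (4.8/7.9)^3 ≈ 0.3521.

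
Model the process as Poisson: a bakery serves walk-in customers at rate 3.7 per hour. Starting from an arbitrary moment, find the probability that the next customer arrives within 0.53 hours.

Inter-arrival times are exponential with rate λ = 3.7 per hour.
P(T ≤ 0.53) = 1 − e^(−λt) = 1 − e^(−3.7 × 0.53) = 1 − e^(−1.961) ≈ 0.8593.

0.8593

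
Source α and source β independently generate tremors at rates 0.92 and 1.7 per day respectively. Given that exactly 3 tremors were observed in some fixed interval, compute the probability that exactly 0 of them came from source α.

0.2732

Given the total, each event is independently from source α with probability p = λ_α/(λ_α+λ_β) = 0.92/2.62 ≈ 0.3511.
So K ~ Binomial(3, 0.92/2.62): P(K = 0) = C(3,0) · (0.92/2.62)^0 · (1.7/2.62)^3 ≈ 0.2732.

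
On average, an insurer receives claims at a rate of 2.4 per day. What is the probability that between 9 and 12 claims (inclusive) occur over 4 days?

0.4483

Over the interval, μ = 2.4 × 4 = 9.6 (4 days).
P(9 ≤ N ≤ 12) = Σ_{j=9}^{12} e^(−9.6) · 9.6^j/j! ≈ 0.4483.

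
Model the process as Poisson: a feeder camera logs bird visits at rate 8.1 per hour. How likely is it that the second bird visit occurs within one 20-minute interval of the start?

Over the interval, μ = 8.1 × 1/3 = 2.7 (a 20-minute interval = 1/3 hours).
The second arrival falls in the interval iff at least 2 events occur there: P(S_2 ≤ t) = P(N ≥ 2) = 1 − P(N ≤ 1) ≈ 0.7513.

0.7513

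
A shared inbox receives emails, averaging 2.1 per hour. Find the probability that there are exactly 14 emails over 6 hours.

Over the interval, μ = 2.1 × 6 = 12.6 (6 hours).
P(N = 14) = e^(−μ) μ^14/14! = e^(−12.6) · 12.6^14/87178291200 ≈ 0.0983.

0.0983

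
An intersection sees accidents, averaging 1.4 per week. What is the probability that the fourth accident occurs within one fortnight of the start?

0.3081

Over the interval, μ = 1.4 × 2 = 2.8 (a fortnight = 2 weeks).
The fourth arrival falls in the interval iff at least 4 events occur there: P(S_4 ≤ t) = P(N ≥ 4) = 1 − P(N ≤ 3) ≈ 0.3081.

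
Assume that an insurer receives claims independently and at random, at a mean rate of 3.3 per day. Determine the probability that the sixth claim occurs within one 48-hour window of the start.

Over the interval, μ = 3.3 × 2 = 6.6 (a 48-hour window = 2 days).
The sixth arrival falls in the interval iff at least 6 events occur there: P(S_6 ≤ t) = P(N ≥ 6) = 1 − P(N ≤ 5) ≈ 0.6453.

0.6453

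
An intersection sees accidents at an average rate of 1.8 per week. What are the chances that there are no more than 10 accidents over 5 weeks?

0.7060

Over the interval, μ = 1.8 × 5 = 9 (5 weeks).
P(N ≤ 10) = Σ_{j=0}^{10} e^(−μ) μ^j/j! ≈ 0.7060.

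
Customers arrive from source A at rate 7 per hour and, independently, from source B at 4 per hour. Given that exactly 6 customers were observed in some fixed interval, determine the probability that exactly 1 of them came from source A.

Given the total, each event is independently from source A with probability p = λ_A/(λ_A+λ_B) = 7/11 ≈ 0.6364.
So K ~ Binomial(6, 7/11): P(K = 1) = C(6,1) · (7/11)^1 · (4/11)^5 ≈ 0.0243.

0.0243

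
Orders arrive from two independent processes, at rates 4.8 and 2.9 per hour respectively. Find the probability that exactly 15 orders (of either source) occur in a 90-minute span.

Independent Poisson processes superpose: combined rate λ = 4.8 + 2.9 = 7.7 per hour.
Over the interval, μ = 7.7 × 1.5 = 11.55 (a 90-minute span = 1.5 hours).
P(N = 15) = e^(−11.55) · 11.55^15/15! ≈ 0.0640.

0.0640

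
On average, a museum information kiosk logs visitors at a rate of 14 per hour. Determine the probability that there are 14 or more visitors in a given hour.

0.5356

With mean μ = 14 per hour,
P(N ≥ 14) = 1 − P(N ≤ 13) = 1 − Σ_{j=0}^{13} e^(−μ) μ^j/j! ≈ 0.5356.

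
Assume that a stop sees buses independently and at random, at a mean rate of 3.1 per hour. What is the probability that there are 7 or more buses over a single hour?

0.0388

With mean μ = 3.1 per hour,
P(N ≥ 7) = 1 − P(N ≤ 6) = 1 − Σ_{j=0}^{6} e^(−μ) μ^j/j! ≈ 0.0388.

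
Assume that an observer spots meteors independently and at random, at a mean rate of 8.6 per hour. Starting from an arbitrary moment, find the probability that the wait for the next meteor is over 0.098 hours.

The wait for the next event is exponential with rate λ = 8.6 per hour.
P(T > 0.098) = e^(−λt) = e^(−8.6 × 0.098) = e^(−0.8428) ≈ 0.4305.

0.4305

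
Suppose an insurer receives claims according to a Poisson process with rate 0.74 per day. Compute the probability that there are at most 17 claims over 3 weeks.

Over the interval, μ = 0.74 × 21 = 15.54 (3 weeks = 21 days).
P(N ≤ 17) = Σ_{j=0}^{17} e^(−μ) μ^j/j! ≈ 0.7016.

0.7016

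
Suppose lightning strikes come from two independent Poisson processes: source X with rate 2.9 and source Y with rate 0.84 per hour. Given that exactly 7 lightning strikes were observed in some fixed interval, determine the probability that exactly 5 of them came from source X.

Given the total, each event is independently from source X with probability p = λ_X/(λ_X+λ_Y) = 2.9/3.74 ≈ 0.7754.
So K ~ Binomial(7, 2.9/3.74): P(K = 5) = C(7,5) · (2.9/3.74)^5 · (0.84/3.74)^2 ≈ 0.2969.

0.2969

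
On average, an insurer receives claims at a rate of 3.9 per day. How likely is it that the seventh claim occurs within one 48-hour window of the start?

Over the interval, μ = 3.9 × 2 = 7.8 (a 48-hour window = 2 days).
The seventh arrival falls in the interval iff at least 7 events occur there: P(S_7 ≤ t) = P(N ≥ 7) = 1 − P(N ≤ 6) ≈ 0.6616.

0.6616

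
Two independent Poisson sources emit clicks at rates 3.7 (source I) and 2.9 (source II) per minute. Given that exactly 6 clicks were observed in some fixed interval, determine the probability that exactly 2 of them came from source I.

0.1757

Given the total, each event is independently from source I with probability p = λ_I/(λ_I+λ_II) = 3.7/6.6 ≈ 0.5606.
So K ~ Binomial(6, 3.7/6.6): P(K = 2) = C(6,2) · (3.7/6.6)^2 · (2.9/6.6)^4 ≈ 0.1757.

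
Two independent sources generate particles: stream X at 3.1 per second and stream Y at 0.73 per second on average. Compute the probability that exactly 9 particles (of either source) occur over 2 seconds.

Independent Poisson processes superpose: combined rate λ = 3.1 + 0.73 = 3.83 per second.
Over the interval, μ = 3.83 × 2 = 7.66 (2 seconds).
P(N = 9) = e^(−7.66) · 7.66^9/9! ≈ 0.1179.

0.1179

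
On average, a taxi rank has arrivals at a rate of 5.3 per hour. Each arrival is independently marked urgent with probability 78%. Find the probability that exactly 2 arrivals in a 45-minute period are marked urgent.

Thinning: the arrivals that are marked urgent themselves form a Poisson process with rate 0.78 × 5.3 = 4.134 per hour.
Over the interval, μ = 4.134 × 0.75 = 3.1005 (a 45-minute period = 0.75 hours).
P(N = 2) = e^(−3.1005) · 3.1005^2/2! ≈ 0.2164.

0.2164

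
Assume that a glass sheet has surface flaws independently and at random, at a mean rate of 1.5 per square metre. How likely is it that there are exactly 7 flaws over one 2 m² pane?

Over the interval, μ = 1.5 × 2 = 3 (a 2 m² pane = 2 square metres).
P(N = 7) = e^(−μ) μ^7/7! = e^(−3) · 3^7/5040 ≈ 0.0216.

0.0216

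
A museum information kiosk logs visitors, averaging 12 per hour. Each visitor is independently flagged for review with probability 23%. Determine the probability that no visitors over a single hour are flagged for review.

Thinning: the visitors that are flagged for review themselves form a Poisson process with rate 0.23 × 12 = 2.76 per hour.
So μ = 2.76.
P(N = 0) = e^(−2.76) · 2.76^0/0! ≈ 0.0633.

0.0633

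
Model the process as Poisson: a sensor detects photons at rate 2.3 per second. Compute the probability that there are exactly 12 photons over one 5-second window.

0.1131

Over the interval, μ = 2.3 × 5 = 11.5 (a 5-second window = 5 seconds).
P(N = 12) = e^(−μ) μ^12/12! = e^(−11.5) · 11.5^12/479001600 ≈ 0.1131.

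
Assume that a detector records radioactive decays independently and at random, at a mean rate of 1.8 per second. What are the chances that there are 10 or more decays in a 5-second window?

Over the interval, μ = 1.8 × 5 = 9 (a 5-second window = 5 seconds).
P(N ≥ 10) = 1 − P(N ≤ 9) = 1 − Σ_{j=0}^{9} e^(−μ) μ^j/j! ≈ 0.4126.

0.4126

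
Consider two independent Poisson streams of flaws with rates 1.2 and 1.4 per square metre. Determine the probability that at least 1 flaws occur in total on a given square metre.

Independent Poisson processes superpose: combined rate λ = 1.2 + 1.4 = 2.6 per square metre.
So μ = 2.6.
P(N ≥ 1) = 1 − P(N ≤ 0) ≈ 0.9257.

0.9257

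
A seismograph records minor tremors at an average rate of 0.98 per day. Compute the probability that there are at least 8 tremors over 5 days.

0.1231

Over the interval, μ = 0.98 × 5 = 4.9 (5 days).
P(N ≥ 8) = 1 − P(N ≤ 7) = 1 − Σ_{j=0}^{7} e^(−μ) μ^j/j! ≈ 0.1231.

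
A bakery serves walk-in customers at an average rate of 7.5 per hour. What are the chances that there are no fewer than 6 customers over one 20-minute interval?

Over the interval, μ = 7.5 × 1/3 = 2.5 (a 20-minute interval = 1/3 hours).
P(N ≥ 6) = 1 − P(N ≤ 5) = 1 − Σ_{j=0}^{5} e^(−μ) μ^j/j! ≈ 0.0420.

0.0420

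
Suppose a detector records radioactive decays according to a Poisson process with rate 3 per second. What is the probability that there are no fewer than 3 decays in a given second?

With mean μ = 3 per second,
P(N ≥ 3) = 1 − P(N ≤ 2) = 1 − Σ_{j=0}^{2} e^(−μ) μ^j/j! ≈ 0.5768.

0.5768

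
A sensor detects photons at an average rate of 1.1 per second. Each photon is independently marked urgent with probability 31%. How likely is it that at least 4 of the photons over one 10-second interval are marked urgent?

0.4438

Thinning: the photons that are marked urgent themselves form a Poisson process with rate 0.31 × 1.1 = 0.341 per second.
Over the interval, μ = 0.341 × 10 = 3.41 (a 10-second interval = 10 seconds).
P(N ≥ 4) = 1 − P(N ≤ 3) ≈ 0.4438.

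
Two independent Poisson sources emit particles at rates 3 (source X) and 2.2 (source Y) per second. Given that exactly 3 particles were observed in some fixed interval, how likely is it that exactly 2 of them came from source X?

Given the total, each event is independently from source X with probability p = λ_X/(λ_X+λ_Y) = 3/5.2 ≈ 0.5769.
So K ~ Binomial(3, 3/5.2): P(K = 2) = C(3,2) · (3/5.2)^2 · (2.2/5.2)^1 ≈ 0.4225.

0.4225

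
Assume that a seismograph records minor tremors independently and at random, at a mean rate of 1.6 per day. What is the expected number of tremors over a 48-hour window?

E[N] = λt = 1.6 × 2 = 3.2 (a 48-hour window = 2 days).

3.2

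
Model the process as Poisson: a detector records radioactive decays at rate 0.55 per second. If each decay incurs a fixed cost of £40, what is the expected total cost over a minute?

£1320

E[N] = 0.55 × 60 = 33 (a minute = 60 seconds); E[cost] = 33 × £40 = £1320.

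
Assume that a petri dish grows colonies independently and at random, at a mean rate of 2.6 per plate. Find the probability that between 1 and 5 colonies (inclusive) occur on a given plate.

With mean μ = 2.6 per plate,
P(1 ≤ N ≤ 5) = Σ_{j=1}^{5} e^(−2.6) · 2.6^j/j! ≈ 0.8767.

0.8767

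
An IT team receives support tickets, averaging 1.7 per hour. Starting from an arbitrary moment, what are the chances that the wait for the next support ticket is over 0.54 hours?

0.3993

The wait for the next event is exponential with rate λ = 1.7 per hour.
P(T > 0.54) = e^(−λt) = e^(−1.7 × 0.54) = e^(−0.918) ≈ 0.3993.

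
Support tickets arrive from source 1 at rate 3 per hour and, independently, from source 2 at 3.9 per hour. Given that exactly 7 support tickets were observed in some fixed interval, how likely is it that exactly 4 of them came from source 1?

0.2258

Given the total, each event is independently from source 1 with probability p = λ_1/(λ_1+λ_2) = 3/6.9 ≈ 0.4348.
So K ~ Binomial(7, 3/6.9): P(K = 4) = C(7,4) · (3/6.9)^4 · (3.9/6.9)^3 ≈ 0.2258.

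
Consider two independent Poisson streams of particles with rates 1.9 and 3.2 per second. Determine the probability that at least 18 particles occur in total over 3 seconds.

Independent Poisson processes superpose: combined rate λ = 1.9 + 3.2 = 5.1 per second.
Over the interval, μ = 5.1 × 3 = 15.3 (3 seconds).
P(N ≥ 18) = 1 − P(N ≤ 17) ≈ 0.2770.

0.2770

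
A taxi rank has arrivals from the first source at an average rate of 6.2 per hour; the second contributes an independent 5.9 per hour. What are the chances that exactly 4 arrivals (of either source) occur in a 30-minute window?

Independent Poisson processes superpose: combined rate λ = 6.2 + 5.9 = 12.1 per hour.
Over the interval, μ = 12.1 × 0.5 = 6.05 (a 30-minute window = 0.5 hours).
P(N = 4) = e^(−6.05) · 6.05^4/4! ≈ 0.1316.

0.1316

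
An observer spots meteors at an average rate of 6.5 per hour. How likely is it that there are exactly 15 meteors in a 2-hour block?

Over the interval, μ = 6.5 × 2 = 13 (a 2-hour block = 2 hours).
P(N = 15) = e^(−μ) μ^15/15! = e^(−13) · 13^15/1307674368000 ≈ 0.0885.

0.0885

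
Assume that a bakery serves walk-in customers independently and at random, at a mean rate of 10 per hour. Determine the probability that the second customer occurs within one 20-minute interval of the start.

0.8454

Over the interval, μ = 10 × 1/3 ≈ 3.33333 (a 20-minute interval = 1/3 hours).
The second arrival falls in the interval iff at least 2 events occur there: P(S_2 ≤ t) = P(N ≥ 2) = 1 − P(N ≤ 1) ≈ 0.8454.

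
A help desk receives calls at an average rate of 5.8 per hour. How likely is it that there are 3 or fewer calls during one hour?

0.1700

With mean μ = 5.8 per hour,
P(N ≤ 3) = Σ_{j=0}^{3} e^(−μ) μ^j/j! ≈ 0.1700.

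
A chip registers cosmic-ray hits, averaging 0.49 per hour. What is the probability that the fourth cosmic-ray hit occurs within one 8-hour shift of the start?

Over the interval, μ = 0.49 × 8 = 3.92 (an 8-hour shift = 8 hours).
The fourth arrival falls in the interval iff at least 4 events occur there: P(S_4 ≤ t) = P(N ≥ 4) = 1 − P(N ≤ 3) ≈ 0.5507.

0.5507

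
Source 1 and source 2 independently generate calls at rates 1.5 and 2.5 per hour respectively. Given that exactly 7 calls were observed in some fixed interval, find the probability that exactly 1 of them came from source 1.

0.1565

Given the total, each event is independently from source 1 with probability p = λ_1/(λ_1+λ_2) = 1.5/4 = 0.3750.
So K ~ Binomial(7, 1.5/4): P(K = 1) = C(7,1) · (1.5/4)^1 · (2.5/4)^6 ≈ 0.1565.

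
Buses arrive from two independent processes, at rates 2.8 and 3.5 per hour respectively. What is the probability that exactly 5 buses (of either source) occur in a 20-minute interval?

0.0417

Independent Poisson processes superpose: combined rate λ = 2.8 + 3.5 = 6.3 per hour.
Over the interval, μ = 6.3 × 1/3 = 2.1 (a 20-minute interval = 1/3 hours).
P(N = 5) = e^(−2.1) · 2.1^5/5! ≈ 0.0417.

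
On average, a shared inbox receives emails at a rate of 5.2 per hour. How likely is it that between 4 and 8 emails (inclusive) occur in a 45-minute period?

Over the interval, μ = 5.2 × 0.75 = 3.9 (a 45-minute period = 0.75 hours).
P(4 ≤ N ≤ 8) = Σ_{j=4}^{8} e^(−3.9) · 3.9^j/j! ≈ 0.5282.

0.5282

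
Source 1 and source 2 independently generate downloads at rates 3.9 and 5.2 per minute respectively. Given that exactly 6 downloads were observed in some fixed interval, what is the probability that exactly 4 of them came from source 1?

0.1652

Given the total, each event is independently from source 1 with probability p = λ_1/(λ_1+λ_2) = 3.9/9.1 ≈ 0.4286.
So K ~ Binomial(6, 3.9/9.1): P(K = 4) = C(6,4) · (3.9/9.1)^4 · (5.2/9.1)^2 ≈ 0.1652.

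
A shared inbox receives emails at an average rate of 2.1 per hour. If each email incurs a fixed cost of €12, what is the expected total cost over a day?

E[N] = 2.1 × 24 = 50.4 (a day = 24 hours); E[cost] = 50.4 × €12 = €604.8.

€604.8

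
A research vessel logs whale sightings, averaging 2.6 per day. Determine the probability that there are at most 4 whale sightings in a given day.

With mean μ = 2.6 per day,
P(N ≤ 4) = Σ_{j=0}^{4} e^(−μ) μ^j/j! ≈ 0.8774.

0.8774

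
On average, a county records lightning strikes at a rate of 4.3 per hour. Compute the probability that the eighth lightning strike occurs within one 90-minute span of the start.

Over the interval, μ = 4.3 × 1.5 = 6.45 (a 90-minute span = 1.5 hours).
The eighth arrival falls in the interval iff at least 8 events occur there: P(S_8 ≤ t) = P(N ≥ 8) = 1 − P(N ≤ 7) ≈ 0.3199.

0.3199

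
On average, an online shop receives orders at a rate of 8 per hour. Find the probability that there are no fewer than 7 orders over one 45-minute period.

Over the interval, μ = 8 × 0.75 = 6 (a 45-minute period = 0.75 hours).
P(N ≥ 7) = 1 − P(N ≤ 6) = 1 − Σ_{j=0}^{6} e^(−μ) μ^j/j! ≈ 0.3937.

0.3937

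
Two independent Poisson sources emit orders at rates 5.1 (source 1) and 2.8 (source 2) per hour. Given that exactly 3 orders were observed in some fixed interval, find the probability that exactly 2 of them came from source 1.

Given the total, each event is independently from source 1 with probability p = λ_1/(λ_1+λ_2) = 5.1/7.9 ≈ 0.6456.
So K ~ Binomial(3, 5.1/7.9): P(K = 2) = C(3,2) · (5.1/7.9)^2 · (2.8/7.9)^1 ≈ 0.4431.

0.4431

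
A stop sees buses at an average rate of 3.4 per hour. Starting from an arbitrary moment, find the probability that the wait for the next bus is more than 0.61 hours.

The wait for the next event is exponential with rate λ = 3.4 per hour.
P(T > 0.61) = e^(−λt) = e^(−3.4 × 0.61) = e^(−2.074) ≈ 0.1257.

0.1257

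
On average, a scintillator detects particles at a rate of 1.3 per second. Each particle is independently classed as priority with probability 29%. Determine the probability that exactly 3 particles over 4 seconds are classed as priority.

Thinning: the particles that are classed as priority themselves form a Poisson process with rate 0.29 × 1.3 = 0.377 per second.
Over the interval, μ = 0.377 × 4 = 1.508 (4 seconds).
P(N = 3) = e^(−1.508) · 1.508^3/3! ≈ 0.1265.

0.1265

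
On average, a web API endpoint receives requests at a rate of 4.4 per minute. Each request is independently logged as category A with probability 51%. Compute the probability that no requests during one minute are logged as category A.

Thinning: the requests that are logged as category A themselves form a Poisson process with rate 0.51 × 4.4 = 2.244 per minute.
So μ = 2.244.
P(N = 0) = e^(−2.244) · 2.244^0/0! ≈ 0.1060.

0.1060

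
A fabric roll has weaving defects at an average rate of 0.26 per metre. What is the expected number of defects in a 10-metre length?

2.6

E[N] = λt = 0.26 × 10 = 2.6 (a 10-metre length = 10 metres).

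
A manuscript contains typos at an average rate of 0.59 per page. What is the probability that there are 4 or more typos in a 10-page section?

0.8396

Over the interval, μ = 0.59 × 10 = 5.9 (a 10-page section = 10 pages).
P(N ≥ 4) = 1 − P(N ≤ 3) = 1 − Σ_{j=0}^{3} e^(−μ) μ^j/j! ≈ 0.8396.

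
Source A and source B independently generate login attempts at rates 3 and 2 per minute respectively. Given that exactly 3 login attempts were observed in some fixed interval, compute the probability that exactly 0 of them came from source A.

0.0640

Given the total, each event is independently from source A with probability p = λ_A/(λ_A+λ_B) = 3/5 = 0.6000.
So K ~ Binomial(3, 3/5): P(K = 0) = C(3,0) · (3/5)^0 · (2/5)^3 ≈ 0.0640.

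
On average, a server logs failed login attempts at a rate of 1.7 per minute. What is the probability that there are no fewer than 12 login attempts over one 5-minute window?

0.1513

Over the interval, μ = 1.7 × 5 = 8.5 (a 5-minute window = 5 minutes).
P(N ≥ 12) = 1 − P(N ≤ 11) = 1 − Σ_{j=0}^{11} e^(−μ) μ^j/j! ≈ 0.1513.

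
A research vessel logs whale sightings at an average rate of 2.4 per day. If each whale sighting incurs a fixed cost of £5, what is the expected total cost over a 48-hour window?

£24

E[N] = 2.4 × 2 = 4.8 (a 48-hour window = 2 days); E[cost] = 4.8 × £5 = £24.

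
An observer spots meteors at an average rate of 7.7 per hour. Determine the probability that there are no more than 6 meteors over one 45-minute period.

0.6424

Over the interval, μ = 7.7 × 0.75 = 5.775 (a 45-minute period = 0.75 hours).
P(N ≤ 6) = Σ_{j=0}^{6} e^(−μ) μ^j/j! ≈ 0.6424.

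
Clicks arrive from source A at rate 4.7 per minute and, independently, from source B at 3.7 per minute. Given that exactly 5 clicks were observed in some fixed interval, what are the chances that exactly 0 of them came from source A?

Given the total, each event is independently from source A with probability p = λ_A/(λ_A+λ_B) = 4.7/8.4 ≈ 0.5595.
So K ~ Binomial(5, 4.7/8.4): P(K = 0) = C(5,0) · (4.7/8.4)^0 · (3.7/8.4)^5 ≈ 0.0166.

0.0166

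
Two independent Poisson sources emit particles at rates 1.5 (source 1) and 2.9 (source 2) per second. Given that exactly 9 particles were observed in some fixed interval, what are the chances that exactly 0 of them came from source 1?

Given the total, each event is independently from source 1 with probability p = λ_1/(λ_1+λ_2) = 1.5/4.4 ≈ 0.3409.
So K ~ Binomial(9, 1.5/4.4): P(K = 0) = C(9,0) · (1.5/4.4)^0 · (2.9/4.4)^9 ≈ 0.0235.

0.0235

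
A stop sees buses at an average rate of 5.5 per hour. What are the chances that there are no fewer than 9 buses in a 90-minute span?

0.4423

Over the interval, μ = 5.5 × 1.5 = 8.25 (a 90-minute span = 1.5 hours).
P(N ≥ 9) = 1 − P(N ≤ 8) = 1 − Σ_{j=0}^{8} e^(−μ) μ^j/j! ≈ 0.4423.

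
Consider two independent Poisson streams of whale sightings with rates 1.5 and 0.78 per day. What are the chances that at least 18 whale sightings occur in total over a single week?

0.3369

Independent Poisson processes superpose: combined rate λ = 1.5 + 0.78 = 2.28 per day.
Over the interval, μ = 2.28 × 7 = 15.96 (a week = 7 days).
P(N ≥ 18) = 1 − P(N ≤ 17) ≈ 0.3369.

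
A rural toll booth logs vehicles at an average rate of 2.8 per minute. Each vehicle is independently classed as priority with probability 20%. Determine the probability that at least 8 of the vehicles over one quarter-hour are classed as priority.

Thinning: the vehicles that are classed as priority themselves form a Poisson process with rate 0.2 × 2.8 = 0.56 per minute.
Over the interval, μ = 0.56 × 15 = 8.4 (a quarter-hour = 15 minutes).
P(N ≥ 8) = 1 − P(N ≤ 7) ≈ 0.6013.

0.6013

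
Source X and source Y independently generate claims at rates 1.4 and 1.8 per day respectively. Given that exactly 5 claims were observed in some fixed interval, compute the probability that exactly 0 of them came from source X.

0.0563

Given the total, each event is independently from source X with probability p = λ_X/(λ_X+λ_Y) = 1.4/3.2 = 0.4375.
So K ~ Binomial(5, 1.4/3.2): P(K = 0) = C(5,0) · (1.4/3.2)^0 · (1.8/3.2)^5 ≈ 0.0563.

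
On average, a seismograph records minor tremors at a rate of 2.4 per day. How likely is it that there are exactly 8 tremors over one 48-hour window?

Over the interval, μ = 2.4 × 2 = 4.8 (a 48-hour window = 2 days).
P(N = 8) = e^(−μ) μ^8/8! = e^(−4.8) · 4.8^8/40320 ≈ 0.0575.

0.0575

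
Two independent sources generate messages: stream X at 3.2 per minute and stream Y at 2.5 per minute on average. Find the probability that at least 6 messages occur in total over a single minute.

0.5050

Independent Poisson processes superpose: combined rate λ = 3.2 + 2.5 = 5.7 per minute.
So μ = 5.7.
P(N ≥ 6) = 1 − P(N ≤ 5) ≈ 0.5050.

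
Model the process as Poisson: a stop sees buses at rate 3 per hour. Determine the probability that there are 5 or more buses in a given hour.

0.1847

With mean μ = 3 per hour,
P(N ≥ 5) = 1 − P(N ≤ 4) = 1 − Σ_{j=0}^{4} e^(−μ) μ^j/j! ≈ 0.1847.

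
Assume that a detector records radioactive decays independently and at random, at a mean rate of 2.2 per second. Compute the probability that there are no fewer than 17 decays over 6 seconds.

0.1792

Over the interval, μ = 2.2 × 6 = 13.2 (6 seconds).
P(N ≥ 17) = 1 − P(N ≤ 16) = 1 − Σ_{j=0}^{16} e^(−μ) μ^j/j! ≈ 0.1792.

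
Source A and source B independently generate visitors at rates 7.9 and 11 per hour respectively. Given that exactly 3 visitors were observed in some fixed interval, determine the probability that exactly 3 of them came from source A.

Given the total, each event is independently from source A with probability p = λ_A/(λ_A+λ_B) = 7.9/18.9 ≈ 0.4180.
So K ~ Binomial(3, 7.9/18.9): P(K = 3) = C(3,3) · (7.9/18.9)^3 · (11/18.9)^0 ≈ 0.0730.

0.0730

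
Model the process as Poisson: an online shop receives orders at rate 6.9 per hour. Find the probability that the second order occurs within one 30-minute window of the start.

Over the interval, μ = 6.9 × 0.5 = 3.45 (a 30-minute window = 0.5 hours).
The second arrival falls in the interval iff at least 2 events occur there: P(S_2 ≤ t) = P(N ≥ 2) = 1 − P(N ≤ 1) ≈ 0.8587.

0.8587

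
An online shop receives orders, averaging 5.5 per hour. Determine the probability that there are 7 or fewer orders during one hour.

With mean μ = 5.5 per hour,
P(N ≤ 7) = Σ_{j=0}^{7} e^(−μ) μ^j/j! ≈ 0.8095.

0.8095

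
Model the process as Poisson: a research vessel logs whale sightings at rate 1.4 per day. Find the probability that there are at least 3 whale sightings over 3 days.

0.7898

Over the interval, μ = 1.4 × 3 = 4.2 (3 days).
P(N ≥ 3) = 1 − P(N ≤ 2) = 1 − Σ_{j=0}^{2} e^(−μ) μ^j/j! ≈ 0.7898.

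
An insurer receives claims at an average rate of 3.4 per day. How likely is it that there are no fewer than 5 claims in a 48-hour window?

Over the interval, μ = 3.4 × 2 = 6.8 (a 48-hour window = 2 days).
P(N ≥ 5) = 1 − P(N ≤ 4) = 1 − Σ_{j=0}^{4} e^(−μ) μ^j/j! ≈ 0.8080.

0.8080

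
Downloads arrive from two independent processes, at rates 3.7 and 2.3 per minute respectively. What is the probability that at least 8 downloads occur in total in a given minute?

Independent Poisson processes superpose: combined rate λ = 3.7 + 2.3 = 6 per minute.
So μ = 6.
P(N ≥ 8) = 1 − P(N ≤ 7) ≈ 0.2560.

0.2560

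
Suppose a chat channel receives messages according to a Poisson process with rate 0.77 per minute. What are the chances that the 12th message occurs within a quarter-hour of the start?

Over the interval, μ = 0.77 × 15 = 11.55 (a quarter-hour = 15 minutes).
The 12th arrival falls in the interval iff at least 12 events occur there: P(S_12 ≤ t) = P(N ≥ 12) = 1 − P(N ≤ 11) ≈ 0.4861.

0.4861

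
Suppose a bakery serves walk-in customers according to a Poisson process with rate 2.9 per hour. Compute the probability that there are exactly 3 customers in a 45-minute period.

0.1948

Over the interval, μ = 2.9 × 0.75 = 2.175 (a 45-minute period = 0.75 hours).
P(N = 3) = e^(−μ) μ^3/3! = e^(−2.175) · 2.175^3/6 ≈ 0.1948.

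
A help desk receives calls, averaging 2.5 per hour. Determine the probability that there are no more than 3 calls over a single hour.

With mean μ = 2.5 per hour,
P(N ≤ 3) = Σ_{j=0}^{3} e^(−μ) μ^j/j! ≈ 0.7576.

0.7576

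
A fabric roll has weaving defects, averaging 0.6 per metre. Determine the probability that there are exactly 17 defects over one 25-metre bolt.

0.0847

Over the interval, μ = 0.6 × 25 = 15 (a 25-metre bolt = 25 metres).
P(N = 17) = e^(−μ) μ^17/17! = e^(−15) · 15^17/355687428096000 ≈ 0.0847.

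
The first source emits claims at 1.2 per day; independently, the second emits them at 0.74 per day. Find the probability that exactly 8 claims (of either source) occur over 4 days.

0.1391

Independent Poisson processes superpose: combined rate λ = 1.2 + 0.74 = 1.94 per day.
Over the interval, μ = 1.94 × 4 = 7.76 (4 days).
P(N = 8) = e^(−7.76) · 7.76^8/8! ≈ 0.1391.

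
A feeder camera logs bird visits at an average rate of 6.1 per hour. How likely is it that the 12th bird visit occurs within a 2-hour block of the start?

Over the interval, μ = 6.1 × 2 = 12.2 (a 2-hour block = 2 hours).
The 12th arrival falls in the interval iff at least 12 events occur there: P(S_12 ≤ t) = P(N ≥ 12) = 1 − P(N ≤ 11) ≈ 0.5611.

0.5611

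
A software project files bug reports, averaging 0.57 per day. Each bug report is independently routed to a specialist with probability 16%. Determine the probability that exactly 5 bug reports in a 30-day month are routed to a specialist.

Thinning: the bug reports that are routed to a specialist themselves form a Poisson process with rate 0.16 × 0.57 = 0.0912 per day.
Over the interval, μ = 0.0912 × 30 = 2.736 (a 30-day month = 30 days).
P(N = 5) = e^(−2.736) · 2.736^5/5! ≈ 0.0828.

0.0828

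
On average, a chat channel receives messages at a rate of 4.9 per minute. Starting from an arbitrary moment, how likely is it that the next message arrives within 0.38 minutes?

Inter-arrival times are exponential with rate λ = 4.9 per minute.
P(T ≤ 0.38) = 1 − e^(−λt) = 1 − e^(−4.9 × 0.38) = 1 − e^(−1.862) ≈ 0.8446.

0.8446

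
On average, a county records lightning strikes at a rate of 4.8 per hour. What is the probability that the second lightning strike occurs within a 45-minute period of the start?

Over the interval, μ = 4.8 × 0.75 = 3.6 (a 45-minute period = 0.75 hours).
The second arrival falls in the interval iff at least 2 events occur there: P(S_2 ≤ t) = P(N ≥ 2) = 1 − P(N ≤ 1) ≈ 0.8743.

0.8743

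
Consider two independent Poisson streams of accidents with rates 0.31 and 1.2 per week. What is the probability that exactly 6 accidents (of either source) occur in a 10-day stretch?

Independent Poisson processes superpose: combined rate λ = 0.31 + 1.2 = 1.51 per week.
Over the interval, μ = 1.51 × 10/7 ≈ 2.15714 (a 10-day stretch = 10/7 weeks).
P(N = 6) = e^(−2.15714) · 2.15714^6/6! ≈ 0.0162.

0.0162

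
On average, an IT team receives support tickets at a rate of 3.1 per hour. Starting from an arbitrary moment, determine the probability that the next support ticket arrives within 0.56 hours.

0.8238

Inter-arrival times are exponential with rate λ = 3.1 per hour.
P(T ≤ 0.56) = 1 − e^(−λt) = 1 − e^(−3.1 × 0.56) = 1 − e^(−1.736) ≈ 0.8238.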